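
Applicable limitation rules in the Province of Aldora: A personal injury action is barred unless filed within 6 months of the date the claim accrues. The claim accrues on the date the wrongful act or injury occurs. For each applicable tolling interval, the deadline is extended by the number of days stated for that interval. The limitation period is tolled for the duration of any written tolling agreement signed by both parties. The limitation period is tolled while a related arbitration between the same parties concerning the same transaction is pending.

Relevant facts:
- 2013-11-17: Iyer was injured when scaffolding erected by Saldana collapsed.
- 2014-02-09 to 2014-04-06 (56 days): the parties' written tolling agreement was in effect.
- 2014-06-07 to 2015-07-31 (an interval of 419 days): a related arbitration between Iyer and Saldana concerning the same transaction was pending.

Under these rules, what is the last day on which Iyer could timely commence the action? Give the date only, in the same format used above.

The limitation period began to run on 2013-11-17.
6 months from 2013-11-17 is 2014-05-17.
Because the written tolling agreement ran from 2014-02-09 to 2014-04-06, the deadline is extended by 56 days to 2014-07-12.
The pending related arbitration from 2014-06-07 to 2015-07-31 tolled the period for 419 days, extending the deadline to 2015-09-04.

2015-09-04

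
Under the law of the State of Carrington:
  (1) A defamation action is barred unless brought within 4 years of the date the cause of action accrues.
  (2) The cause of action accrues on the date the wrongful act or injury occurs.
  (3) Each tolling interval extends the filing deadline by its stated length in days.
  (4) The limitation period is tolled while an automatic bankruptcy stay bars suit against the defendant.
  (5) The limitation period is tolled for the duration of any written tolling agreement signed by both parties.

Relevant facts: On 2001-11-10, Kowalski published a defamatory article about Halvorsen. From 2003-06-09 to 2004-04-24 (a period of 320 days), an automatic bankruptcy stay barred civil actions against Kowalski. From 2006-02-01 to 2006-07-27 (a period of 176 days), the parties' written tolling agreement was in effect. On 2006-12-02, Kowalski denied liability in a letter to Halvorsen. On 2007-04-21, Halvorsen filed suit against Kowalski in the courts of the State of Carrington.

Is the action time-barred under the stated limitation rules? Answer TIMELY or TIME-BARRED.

TIME-BARRED

The cause of action accrued on 2001-11-10, the date of the act.
Adding the 4 years base period to 2001-11-10 gives a deadline of 2005-11-10, before any tolling.
The automatic bankruptcy stay from 2003-06-09 to 2004-04-24 tolled the period for 320 days, extending the deadline to 2006-09-26.
The written tolling agreement from 2006-02-01 to 2006-07-27 tolled the period for 176 days, extending the deadline to 2007-03-21.
The other events in the timeline have no effect on the limitation period under the stated rules.
Filing on 2007-04-21 missed the 2007-03-21 deadline — the action is time-barred.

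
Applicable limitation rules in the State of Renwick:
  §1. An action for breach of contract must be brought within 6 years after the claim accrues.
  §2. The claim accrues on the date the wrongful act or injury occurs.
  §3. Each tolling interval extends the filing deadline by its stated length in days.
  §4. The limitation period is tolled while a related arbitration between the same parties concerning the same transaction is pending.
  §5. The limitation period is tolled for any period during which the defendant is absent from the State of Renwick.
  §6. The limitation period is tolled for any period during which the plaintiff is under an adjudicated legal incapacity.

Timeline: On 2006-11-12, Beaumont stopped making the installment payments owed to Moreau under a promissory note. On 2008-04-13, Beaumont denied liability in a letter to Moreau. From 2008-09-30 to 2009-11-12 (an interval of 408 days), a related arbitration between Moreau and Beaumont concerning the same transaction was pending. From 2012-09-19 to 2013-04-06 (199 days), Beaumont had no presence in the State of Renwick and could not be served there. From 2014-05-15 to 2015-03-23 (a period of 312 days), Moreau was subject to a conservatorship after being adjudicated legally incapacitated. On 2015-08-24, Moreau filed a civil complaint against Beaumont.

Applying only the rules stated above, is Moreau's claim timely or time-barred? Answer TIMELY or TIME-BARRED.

TIME-BARRED

The limitation period began to run on 2006-11-12.
Adding the 6 years base period to 2006-11-12 gives a deadline of 2012-11-12, before any tolling.
The pending related arbitration from 2008-09-30 to 2009-11-12 tolled the period for 408 days, extending the deadline to 2013-12-25.
Because the defendant's absence from the jurisdiction ran from 2012-09-19 to 2013-04-06, the deadline is extended by 199 days to 2014-07-12.
Because the plaintiff's legal incapacity ran from 2014-05-15 to 2015-03-23, the deadline is extended by 312 days to 2015-05-20.
Nothing else in the chronology tolls or restarts the period.
The 2015-08-24 filing falls after the 2015-05-20 deadline; the claim is time-barred.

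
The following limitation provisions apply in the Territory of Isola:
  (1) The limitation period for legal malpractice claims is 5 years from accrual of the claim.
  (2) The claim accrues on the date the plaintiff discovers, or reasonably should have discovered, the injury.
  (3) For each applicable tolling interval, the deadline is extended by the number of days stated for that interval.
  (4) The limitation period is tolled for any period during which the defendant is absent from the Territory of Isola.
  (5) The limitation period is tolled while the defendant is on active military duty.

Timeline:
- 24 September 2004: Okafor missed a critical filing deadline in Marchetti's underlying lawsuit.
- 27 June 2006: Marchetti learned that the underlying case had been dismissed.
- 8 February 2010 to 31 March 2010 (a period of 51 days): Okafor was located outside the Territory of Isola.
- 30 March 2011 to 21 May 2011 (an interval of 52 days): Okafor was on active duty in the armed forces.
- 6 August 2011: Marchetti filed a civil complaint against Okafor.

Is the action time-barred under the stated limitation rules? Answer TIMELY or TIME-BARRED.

TIMELY

The claim did not accrue until Marchetti discovered the injury on 27 June 2006; the 24 September 2004 act date does not start the clock under the stated rule.
5 years from 27 June 2006 is 27 June 2011.
The period was tolled for 51 days by the defendant's absence from the jurisdiction (8 February 2010 to 31 March 2010), pushing the deadline to 17 August 2011.
Because the defendant's active military service ran from 30 March 2011 to 21 May 2011, the deadline is extended by 52 days to 8 October 2011.
Filing on 6 August 2011 beat the 8 October 2011 deadline — the action is timely.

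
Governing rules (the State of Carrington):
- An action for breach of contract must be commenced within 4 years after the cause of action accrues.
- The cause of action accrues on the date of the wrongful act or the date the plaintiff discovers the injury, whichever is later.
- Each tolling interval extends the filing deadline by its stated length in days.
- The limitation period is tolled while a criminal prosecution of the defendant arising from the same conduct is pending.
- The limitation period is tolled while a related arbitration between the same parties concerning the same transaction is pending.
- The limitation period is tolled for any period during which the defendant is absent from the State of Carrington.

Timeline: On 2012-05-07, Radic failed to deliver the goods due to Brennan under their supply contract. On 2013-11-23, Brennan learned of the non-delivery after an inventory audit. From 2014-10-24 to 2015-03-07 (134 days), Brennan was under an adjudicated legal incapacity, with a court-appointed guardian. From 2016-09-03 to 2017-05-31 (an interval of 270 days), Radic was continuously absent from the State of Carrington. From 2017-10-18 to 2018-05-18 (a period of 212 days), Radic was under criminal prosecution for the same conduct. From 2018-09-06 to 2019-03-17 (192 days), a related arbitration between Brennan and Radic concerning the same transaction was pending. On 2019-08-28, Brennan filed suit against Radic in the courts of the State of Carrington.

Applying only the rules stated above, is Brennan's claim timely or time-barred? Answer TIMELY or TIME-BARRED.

TIMELY

Because discovery on 2013-11-23 post-dates the 2012-05-07 act, accrual under the later-of rule falls on 2013-11-23.
Adding the 4 years base period to 2013-11-23 gives a deadline of 2017-11-23, before any tolling.
The period was tolled for 270 days by the defendant's absence from the jurisdiction (2016-09-03 to 2017-05-31), pushing the deadline to 2018-08-20.
Because the pending criminal prosecution ran from 2017-10-18 to 2018-05-18, the deadline is extended by 212 days to 2019-03-20.
The period was tolled for 192 days by the pending related arbitration (2018-09-06 to 2019-03-17), pushing the deadline to 2019-09-28.
The plaintiff's legal incapacity from 2014-10-24 to 2015-03-07 does not toll the period, because no stated rule makes the plaintiff's incapacity a tolling event.
Brennan filed on 2019-08-28, before the 2019-09-28 deadline, so the action is timely.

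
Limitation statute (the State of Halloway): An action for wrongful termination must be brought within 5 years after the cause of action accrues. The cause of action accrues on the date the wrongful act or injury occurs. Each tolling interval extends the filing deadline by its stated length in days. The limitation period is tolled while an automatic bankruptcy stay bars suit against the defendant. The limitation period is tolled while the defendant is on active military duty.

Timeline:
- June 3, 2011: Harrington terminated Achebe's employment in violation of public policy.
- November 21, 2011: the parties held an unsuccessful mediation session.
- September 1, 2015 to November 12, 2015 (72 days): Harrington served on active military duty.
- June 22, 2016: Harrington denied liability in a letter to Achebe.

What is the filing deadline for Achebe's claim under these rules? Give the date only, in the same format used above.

August 14, 2016

The cause of action accrued on June 3, 2011, the date of the act.
Adding the 5 years base period to June 3, 2011 gives a deadline of June 3, 2016, before any tolling.
The defendant's active military service from September 1, 2015 to November 12, 2015 tolled the period for 72 days, extending the deadline to August 14, 2016.
Nothing else in the chronology tolls or restarts the period.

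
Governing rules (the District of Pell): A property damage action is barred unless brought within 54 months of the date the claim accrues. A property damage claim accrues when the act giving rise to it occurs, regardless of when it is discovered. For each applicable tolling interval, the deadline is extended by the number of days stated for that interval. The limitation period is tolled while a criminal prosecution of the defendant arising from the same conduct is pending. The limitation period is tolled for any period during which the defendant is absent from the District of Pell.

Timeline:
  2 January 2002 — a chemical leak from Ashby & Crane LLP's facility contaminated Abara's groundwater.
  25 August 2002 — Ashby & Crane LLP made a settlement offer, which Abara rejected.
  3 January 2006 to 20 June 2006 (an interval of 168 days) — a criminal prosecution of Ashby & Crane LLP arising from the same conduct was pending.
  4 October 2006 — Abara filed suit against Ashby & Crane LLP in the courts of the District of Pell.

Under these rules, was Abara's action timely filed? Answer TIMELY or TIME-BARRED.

TIMELY

The claim accrued on 2 January 2002, when the wrongful act occurred.
Adding the 54 months base period to 2 January 2002 gives a deadline of 2 July 2006, before any tolling.
The pending criminal prosecution from 3 January 2006 to 20 June 2006 tolled the period for 168 days, extending the deadline to 17 December 2006.
None of the other events listed affects the running of the period under the stated rules.
The 4 October 2006 filing precedes the 17 December 2006 deadline; the claim is timely.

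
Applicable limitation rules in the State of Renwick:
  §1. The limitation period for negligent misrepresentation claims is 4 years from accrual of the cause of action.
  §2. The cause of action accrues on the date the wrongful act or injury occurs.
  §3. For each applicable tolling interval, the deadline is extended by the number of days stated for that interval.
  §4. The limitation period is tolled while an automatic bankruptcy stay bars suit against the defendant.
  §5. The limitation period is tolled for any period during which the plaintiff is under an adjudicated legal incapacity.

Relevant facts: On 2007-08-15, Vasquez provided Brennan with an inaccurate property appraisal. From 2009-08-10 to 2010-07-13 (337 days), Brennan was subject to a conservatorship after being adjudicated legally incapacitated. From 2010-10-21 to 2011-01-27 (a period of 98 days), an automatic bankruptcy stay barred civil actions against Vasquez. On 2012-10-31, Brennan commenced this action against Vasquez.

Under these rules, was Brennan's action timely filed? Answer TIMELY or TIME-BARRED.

TIME-BARRED

The claim accrued on 2007-08-15, when the wrongful act occurred.
The untolled deadline — 4 years after 2007-08-15 — is 2011-08-15.
Because the plaintiff's legal incapacity ran from 2009-08-10 to 2010-07-13, the deadline is extended by 337 days to 2012-07-17.
The automatic bankruptcy stay from 2010-10-21 to 2011-01-27 tolled the period for 98 days, extending the deadline to 2012-10-23.
The 2012-10-31 filing falls after the 2012-10-23 deadline; the claim is time-barred.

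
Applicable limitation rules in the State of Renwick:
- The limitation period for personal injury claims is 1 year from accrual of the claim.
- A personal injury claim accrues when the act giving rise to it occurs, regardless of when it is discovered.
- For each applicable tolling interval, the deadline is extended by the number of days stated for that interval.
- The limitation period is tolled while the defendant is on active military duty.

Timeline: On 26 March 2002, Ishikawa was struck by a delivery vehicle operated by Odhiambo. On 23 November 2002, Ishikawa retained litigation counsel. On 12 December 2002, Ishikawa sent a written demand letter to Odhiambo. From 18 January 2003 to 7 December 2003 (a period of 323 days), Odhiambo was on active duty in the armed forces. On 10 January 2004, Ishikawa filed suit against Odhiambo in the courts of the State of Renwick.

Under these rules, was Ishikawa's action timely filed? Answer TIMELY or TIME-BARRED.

TIMELY

The claim accrued on 26 March 2002, when the wrongful act occurred.
The untolled deadline — 1 year after 26 March 2002 — is 26 March 2003.
The defendant's active military service from 18 January 2003 to 7 December 2003 tolled the period for 323 days, extending the deadline to 12 February 2004.
None of the other events listed affects the running of the period under the stated rules.
The 10 January 2004 filing precedes the 12 February 2004 deadline; the claim is timely.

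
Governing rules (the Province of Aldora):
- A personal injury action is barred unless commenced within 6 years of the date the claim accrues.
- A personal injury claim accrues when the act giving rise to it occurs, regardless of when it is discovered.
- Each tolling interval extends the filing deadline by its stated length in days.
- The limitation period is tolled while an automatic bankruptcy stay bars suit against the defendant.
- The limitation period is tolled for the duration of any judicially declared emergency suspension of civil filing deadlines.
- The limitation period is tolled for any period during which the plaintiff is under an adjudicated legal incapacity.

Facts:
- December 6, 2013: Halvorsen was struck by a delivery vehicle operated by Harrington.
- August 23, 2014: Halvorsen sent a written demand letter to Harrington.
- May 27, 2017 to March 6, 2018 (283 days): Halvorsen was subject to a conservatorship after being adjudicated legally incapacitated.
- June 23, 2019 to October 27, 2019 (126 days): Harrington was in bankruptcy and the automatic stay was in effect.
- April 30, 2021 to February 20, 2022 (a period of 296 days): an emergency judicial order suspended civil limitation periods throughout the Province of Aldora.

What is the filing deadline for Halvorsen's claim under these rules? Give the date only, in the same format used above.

The claim accrued on December 6, 2013, the date of the act.
Adding the 6 years base period to December 6, 2013 gives a deadline of December 6, 2019, before any tolling.
Because the plaintiff's legal incapacity ran from May 27, 2017 to March 6, 2018, the deadline is extended by 283 days to September 14, 2020.
The period was tolled for 126 days by the automatic bankruptcy stay (June 23, 2019 to October 27, 2019), pushing the deadline to January 18, 2021.
The emergency suspension of filing deadlines from April 30, 2021 to February 20, 2022 began after the period had already run on January 18, 2021, so it has no tolling effect.
The other events in the timeline have no effect on the limitation period under the stated rules.

January 18, 2021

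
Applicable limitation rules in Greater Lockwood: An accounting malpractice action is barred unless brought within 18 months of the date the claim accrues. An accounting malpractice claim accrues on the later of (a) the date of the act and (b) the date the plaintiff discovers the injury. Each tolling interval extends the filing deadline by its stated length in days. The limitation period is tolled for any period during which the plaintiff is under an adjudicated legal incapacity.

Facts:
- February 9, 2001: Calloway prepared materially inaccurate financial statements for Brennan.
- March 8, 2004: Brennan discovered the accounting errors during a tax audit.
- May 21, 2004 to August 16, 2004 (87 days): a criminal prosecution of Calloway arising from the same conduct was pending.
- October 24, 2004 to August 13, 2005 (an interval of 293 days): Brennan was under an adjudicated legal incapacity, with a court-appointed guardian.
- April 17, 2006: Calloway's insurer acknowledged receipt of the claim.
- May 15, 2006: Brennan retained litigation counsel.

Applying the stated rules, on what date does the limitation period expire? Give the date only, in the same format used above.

Taking the later of the act (February 9, 2001) and discovery (March 8, 2004), the claim accrued on March 8, 2004.
Adding the 18 months base period to March 8, 2004 gives a deadline of September 8, 2005, before any tolling.
Because the plaintiff's legal incapacity ran from October 24, 2004 to August 13, 2005, the deadline is extended by 293 days to June 28, 2006.
No stated provision tolls the period for a criminal prosecution, so the interval from May 21, 2004 to August 16, 2004 has no effect on the deadline.
The other events in the timeline have no effect on the limitation period under the stated rules.

June 28, 2006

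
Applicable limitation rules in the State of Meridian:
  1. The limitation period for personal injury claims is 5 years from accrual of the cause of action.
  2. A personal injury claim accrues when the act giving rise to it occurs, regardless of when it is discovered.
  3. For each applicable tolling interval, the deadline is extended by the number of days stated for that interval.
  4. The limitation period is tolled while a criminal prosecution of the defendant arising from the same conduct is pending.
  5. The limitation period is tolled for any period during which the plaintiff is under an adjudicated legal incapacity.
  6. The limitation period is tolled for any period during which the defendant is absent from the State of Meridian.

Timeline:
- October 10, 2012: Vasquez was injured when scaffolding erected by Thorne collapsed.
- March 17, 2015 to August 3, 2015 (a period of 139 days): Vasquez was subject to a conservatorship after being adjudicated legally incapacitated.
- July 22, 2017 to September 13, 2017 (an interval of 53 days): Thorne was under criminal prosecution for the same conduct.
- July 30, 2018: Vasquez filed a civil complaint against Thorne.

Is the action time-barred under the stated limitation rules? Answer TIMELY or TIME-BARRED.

TIME-BARRED

The claim accrued on October 10, 2012, when the wrongful act occurred.
The untolled deadline — 5 years after October 10, 2012 — is October 10, 2017.
Because the plaintiff's legal incapacity ran from March 17, 2015 to August 3, 2015, the deadline is extended by 139 days to February 26, 2018.
The period was tolled for 53 days by the pending criminal prosecution (July 22, 2017 to September 13, 2017), pushing the deadline to April 20, 2018.
Vasquez filed on July 30, 2018, after the April 20, 2018 deadline, so the action is time-barred.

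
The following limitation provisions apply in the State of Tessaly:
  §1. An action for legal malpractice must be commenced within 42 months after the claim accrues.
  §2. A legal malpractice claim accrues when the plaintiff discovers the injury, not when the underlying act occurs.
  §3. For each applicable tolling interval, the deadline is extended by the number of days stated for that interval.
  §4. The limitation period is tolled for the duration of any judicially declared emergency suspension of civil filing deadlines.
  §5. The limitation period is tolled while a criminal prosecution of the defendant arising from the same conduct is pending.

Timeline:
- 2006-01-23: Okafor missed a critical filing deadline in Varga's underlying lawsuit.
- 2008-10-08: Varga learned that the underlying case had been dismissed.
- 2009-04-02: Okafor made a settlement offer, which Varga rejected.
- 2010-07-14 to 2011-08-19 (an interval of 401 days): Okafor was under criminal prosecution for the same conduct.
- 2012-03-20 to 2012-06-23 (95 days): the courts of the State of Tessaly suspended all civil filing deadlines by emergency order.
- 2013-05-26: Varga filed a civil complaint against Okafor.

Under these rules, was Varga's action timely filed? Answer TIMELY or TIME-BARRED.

Under the discovery rule, the claim accrued on 2008-10-08, when Varga discovered the injury — not on the 2006-01-23 date of the underlying act.
Adding the 42 months base period to 2008-10-08 gives a deadline of 2012-04-08, before any tolling.
The pending criminal prosecution from 2010-07-14 to 2011-08-19 tolled the period for 401 days, extending the deadline to 2013-05-14.
Because the emergency suspension of filing deadlines ran from 2012-03-20 to 2012-06-23, the deadline is extended by 95 days to 2013-08-17.
None of the other events listed affects the running of the period under the stated rules.
The 2013-05-26 filing precedes the 2013-08-17 deadline; the claim is timely.

TIMELY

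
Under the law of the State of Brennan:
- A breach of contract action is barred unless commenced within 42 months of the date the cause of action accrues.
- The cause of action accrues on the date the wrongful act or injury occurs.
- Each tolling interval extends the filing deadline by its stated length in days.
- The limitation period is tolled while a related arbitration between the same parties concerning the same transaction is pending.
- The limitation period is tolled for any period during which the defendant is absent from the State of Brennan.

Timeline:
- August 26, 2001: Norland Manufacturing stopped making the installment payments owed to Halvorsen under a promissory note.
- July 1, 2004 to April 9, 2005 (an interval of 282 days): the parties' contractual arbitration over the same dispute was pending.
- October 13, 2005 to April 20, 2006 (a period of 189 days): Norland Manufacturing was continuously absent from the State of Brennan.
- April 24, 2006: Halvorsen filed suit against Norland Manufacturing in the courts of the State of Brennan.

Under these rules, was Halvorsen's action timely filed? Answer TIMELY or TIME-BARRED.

TIMELY

The limitation period began to run on August 26, 2001.
42 months from August 26, 2001 is February 26, 2005.
Because the pending related arbitration ran from July 1, 2004 to April 9, 2005, the deadline is extended by 282 days to December 5, 2005.
The period was tolled for 189 days by the defendant's absence from the jurisdiction (October 13, 2005 to April 20, 2006), pushing the deadline to June 12, 2006.
The April 24, 2006 filing precedes the June 12, 2006 deadline; the claim is timely.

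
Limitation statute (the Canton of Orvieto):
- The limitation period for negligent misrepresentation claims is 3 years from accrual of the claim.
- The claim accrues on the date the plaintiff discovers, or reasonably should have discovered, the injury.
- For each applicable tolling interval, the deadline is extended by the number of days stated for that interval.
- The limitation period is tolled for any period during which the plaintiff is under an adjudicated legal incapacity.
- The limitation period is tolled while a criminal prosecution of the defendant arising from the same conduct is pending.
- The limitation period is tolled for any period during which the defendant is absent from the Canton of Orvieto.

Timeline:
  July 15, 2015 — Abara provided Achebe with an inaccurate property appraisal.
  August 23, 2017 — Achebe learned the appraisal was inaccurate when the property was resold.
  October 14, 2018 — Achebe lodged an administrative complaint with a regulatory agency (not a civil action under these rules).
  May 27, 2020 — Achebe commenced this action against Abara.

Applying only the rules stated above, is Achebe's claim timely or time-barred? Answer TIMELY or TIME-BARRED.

TIMELY

Under the discovery rule, the claim accrued on August 23, 2017, when Achebe discovered the injury — not on the July 15, 2015 date of the underlying act.
Adding the 3 years base period to August 23, 2017 gives a deadline of August 23, 2020, before any tolling.
None of the other events listed affects the running of the period under the stated rules.
Achebe filed on May 27, 2020, before the August 23, 2020 deadline, so the action is timely.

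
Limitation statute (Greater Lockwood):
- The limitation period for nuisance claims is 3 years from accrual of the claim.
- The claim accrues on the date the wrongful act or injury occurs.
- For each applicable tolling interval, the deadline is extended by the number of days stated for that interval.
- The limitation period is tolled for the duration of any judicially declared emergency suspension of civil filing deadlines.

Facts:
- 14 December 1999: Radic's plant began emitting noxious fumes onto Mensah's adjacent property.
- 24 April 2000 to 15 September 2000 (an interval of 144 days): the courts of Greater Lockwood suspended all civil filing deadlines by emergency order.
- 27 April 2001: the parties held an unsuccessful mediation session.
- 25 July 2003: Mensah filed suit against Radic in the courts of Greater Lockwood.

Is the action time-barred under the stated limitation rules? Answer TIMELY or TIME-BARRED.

The limitation period began to run on 14 December 1999.
3 years from 14 December 1999 is 14 December 2002.
The period was tolled for 144 days by the emergency suspension of filing deadlines (24 April 2000 to 15 September 2000), pushing the deadline to 7 May 2003.
None of the other events listed affects the running of the period under the stated rules.
Mensah filed on 25 July 2003, after the 7 May 2003 deadline, so the action is time-barred.

TIME-BARRED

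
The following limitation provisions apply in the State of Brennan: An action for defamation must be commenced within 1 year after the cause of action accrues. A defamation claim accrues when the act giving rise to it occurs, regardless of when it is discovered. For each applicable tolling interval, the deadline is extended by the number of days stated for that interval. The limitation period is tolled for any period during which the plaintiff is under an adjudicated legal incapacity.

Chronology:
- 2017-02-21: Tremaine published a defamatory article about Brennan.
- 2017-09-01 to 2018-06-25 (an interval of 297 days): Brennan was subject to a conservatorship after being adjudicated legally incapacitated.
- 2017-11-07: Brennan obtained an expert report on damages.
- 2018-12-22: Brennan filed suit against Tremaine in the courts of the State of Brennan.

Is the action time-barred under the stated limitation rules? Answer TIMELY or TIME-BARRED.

The cause of action accrued on 2017-02-21, the date of the act.
Adding the 1 year base period to 2017-02-21 gives a deadline of 2018-02-21, before any tolling.
The period was tolled for 297 days by the plaintiff's legal incapacity (2017-09-01 to 2018-06-25), pushing the deadline to 2018-12-15.
Nothing else in the chronology tolls or restarts the period.
Brennan filed on 2018-12-22, after the 2018-12-15 deadline, so the action is time-barred.

TIME-BARRED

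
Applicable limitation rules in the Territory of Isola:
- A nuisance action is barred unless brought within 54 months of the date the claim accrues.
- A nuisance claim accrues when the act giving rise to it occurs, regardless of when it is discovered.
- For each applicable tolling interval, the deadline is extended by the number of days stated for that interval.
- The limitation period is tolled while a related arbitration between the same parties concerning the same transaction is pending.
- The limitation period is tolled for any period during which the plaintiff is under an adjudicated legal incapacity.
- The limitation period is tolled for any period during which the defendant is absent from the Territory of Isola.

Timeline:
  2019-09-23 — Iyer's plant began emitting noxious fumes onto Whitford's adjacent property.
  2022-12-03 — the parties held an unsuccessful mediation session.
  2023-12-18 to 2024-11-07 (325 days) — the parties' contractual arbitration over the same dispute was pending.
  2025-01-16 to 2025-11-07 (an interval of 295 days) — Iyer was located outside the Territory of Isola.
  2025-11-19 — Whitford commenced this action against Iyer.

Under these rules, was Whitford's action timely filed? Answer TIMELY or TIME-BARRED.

TIMELY

The limitation period began to run on 2019-09-23.
The untolled deadline — 54 months after 2019-09-23 — is 2024-03-23.
Because the pending related arbitration ran from 2023-12-18 to 2024-11-07, the deadline is extended by 325 days to 2025-02-11.
The period was tolled for 295 days by the defendant's absence from the jurisdiction (2025-01-16 to 2025-11-07), pushing the deadline to 2025-12-03.
Nothing else in the chronology tolls or restarts the period.
Filing on 2025-11-19 beat the 2025-12-03 deadline — the action is timely.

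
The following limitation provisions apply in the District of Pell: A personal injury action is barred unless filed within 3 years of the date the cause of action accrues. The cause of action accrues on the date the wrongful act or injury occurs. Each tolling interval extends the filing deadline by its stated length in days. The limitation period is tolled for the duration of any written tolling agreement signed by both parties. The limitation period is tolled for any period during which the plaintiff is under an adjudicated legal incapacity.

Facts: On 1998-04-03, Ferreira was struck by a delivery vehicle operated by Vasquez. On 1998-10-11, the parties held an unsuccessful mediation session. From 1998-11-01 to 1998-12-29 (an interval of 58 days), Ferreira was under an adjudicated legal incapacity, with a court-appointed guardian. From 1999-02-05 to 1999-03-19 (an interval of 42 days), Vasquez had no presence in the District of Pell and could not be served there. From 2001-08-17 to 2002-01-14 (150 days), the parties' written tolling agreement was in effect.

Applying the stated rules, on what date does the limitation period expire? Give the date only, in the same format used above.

2001-05-31

The claim accrued on 1998-04-03, when the wrongful act occurred.
Adding the 3 years base period to 1998-04-03 gives a deadline of 2001-04-03, before any tolling.
The plaintiff's legal incapacity from 1998-11-01 to 1998-12-29 tolled the period for 58 days, extending the deadline to 2001-05-31.
The written tolling agreement starting 2001-08-17 came too late — the period had run on 2001-05-31 — and so does not extend the deadline.
No stated provision tolls the period for the defendant's absence, so the interval from 1999-02-05 to 1999-03-19 has no effect on the deadline.
None of the other events listed affects the running of the period under the stated rules.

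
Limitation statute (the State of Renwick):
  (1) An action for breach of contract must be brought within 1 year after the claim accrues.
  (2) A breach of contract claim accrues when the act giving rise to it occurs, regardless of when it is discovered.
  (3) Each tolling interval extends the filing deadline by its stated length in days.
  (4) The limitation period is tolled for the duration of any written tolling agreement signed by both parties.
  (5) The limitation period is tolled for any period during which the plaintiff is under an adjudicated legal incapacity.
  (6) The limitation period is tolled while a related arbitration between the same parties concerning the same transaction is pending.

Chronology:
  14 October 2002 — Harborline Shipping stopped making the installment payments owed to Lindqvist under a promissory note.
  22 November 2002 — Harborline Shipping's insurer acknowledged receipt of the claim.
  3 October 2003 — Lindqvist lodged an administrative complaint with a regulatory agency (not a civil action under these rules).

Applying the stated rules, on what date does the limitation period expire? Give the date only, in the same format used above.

14 October 2003

The claim accrued on 14 October 2002, the date of the act.
1 year from 14 October 2002 is 14 October 2003.
None of the other events listed affects the running of the period under the stated rules.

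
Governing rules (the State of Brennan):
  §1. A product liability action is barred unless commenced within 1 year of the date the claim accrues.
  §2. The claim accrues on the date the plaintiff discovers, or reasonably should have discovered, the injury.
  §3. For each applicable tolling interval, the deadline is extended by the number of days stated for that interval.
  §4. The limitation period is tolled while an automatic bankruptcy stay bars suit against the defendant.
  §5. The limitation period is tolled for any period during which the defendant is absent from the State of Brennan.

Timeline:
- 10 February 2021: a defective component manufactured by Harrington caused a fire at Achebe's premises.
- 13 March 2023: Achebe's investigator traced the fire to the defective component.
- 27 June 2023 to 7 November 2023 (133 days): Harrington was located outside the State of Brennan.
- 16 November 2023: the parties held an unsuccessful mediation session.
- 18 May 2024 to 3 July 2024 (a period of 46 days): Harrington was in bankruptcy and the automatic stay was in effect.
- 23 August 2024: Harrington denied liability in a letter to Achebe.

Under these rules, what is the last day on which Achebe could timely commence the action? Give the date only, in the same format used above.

8 September 2024

Under the discovery rule, the claim accrued on 13 March 2023, when Achebe discovered the injury — not on the 10 February 2021 date of the underlying act.
Adding the 1 year base period to 13 March 2023 gives a deadline of 13 March 2024, before any tolling.
Because the defendant's absence from the jurisdiction ran from 27 June 2023 to 7 November 2023, the deadline is extended by 133 days to 24 July 2024.
Because the automatic bankruptcy stay ran from 18 May 2024 to 3 July 2024, the deadline is extended by 46 days to 8 September 2024.
None of the other events listed affects the running of the period under the stated rules.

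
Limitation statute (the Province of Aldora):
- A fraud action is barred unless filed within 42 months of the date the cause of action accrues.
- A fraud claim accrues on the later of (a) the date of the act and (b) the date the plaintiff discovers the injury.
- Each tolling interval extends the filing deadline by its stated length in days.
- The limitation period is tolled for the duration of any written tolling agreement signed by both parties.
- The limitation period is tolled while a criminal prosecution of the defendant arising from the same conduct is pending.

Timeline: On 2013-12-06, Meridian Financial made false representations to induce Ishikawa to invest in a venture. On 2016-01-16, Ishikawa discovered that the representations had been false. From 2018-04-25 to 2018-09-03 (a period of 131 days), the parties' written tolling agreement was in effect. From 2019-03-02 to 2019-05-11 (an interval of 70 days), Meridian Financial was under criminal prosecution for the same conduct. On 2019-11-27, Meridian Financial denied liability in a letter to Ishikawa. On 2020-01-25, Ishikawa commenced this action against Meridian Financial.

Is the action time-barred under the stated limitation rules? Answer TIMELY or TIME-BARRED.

TIMELY

Because discovery on 2016-01-16 post-dates the 2013-12-06 act, accrual under the later-of rule falls on 2016-01-16.
The untolled deadline — 42 months after 2016-01-16 — is 2019-07-16.
The period was tolled for 131 days by the written tolling agreement (2018-04-25 to 2018-09-03), pushing the deadline to 2019-11-24.
Because the pending criminal prosecution ran from 2019-03-02 to 2019-05-11, the deadline is extended by 70 days to 2020-02-02.
Nothing else in the chronology tolls or restarts the period.
Ishikawa filed on 2020-01-25, before the 2020-02-02 deadline, so the action is timely.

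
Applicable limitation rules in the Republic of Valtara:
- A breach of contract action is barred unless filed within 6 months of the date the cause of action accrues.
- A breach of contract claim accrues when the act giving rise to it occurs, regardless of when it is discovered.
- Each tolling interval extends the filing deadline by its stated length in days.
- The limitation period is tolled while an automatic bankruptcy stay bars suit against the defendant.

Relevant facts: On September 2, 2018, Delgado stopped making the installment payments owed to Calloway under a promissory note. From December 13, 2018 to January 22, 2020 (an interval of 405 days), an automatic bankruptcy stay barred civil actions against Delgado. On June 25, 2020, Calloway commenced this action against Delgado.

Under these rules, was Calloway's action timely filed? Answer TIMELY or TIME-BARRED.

TIME-BARRED

The limitation period began to run on September 2, 2018.
Adding the 6 months base period to September 2, 2018 gives a deadline of March 2, 2019, before any tolling.
The automatic bankruptcy stay from December 13, 2018 to January 22, 2020 tolled the period for 405 days, extending the deadline to April 10, 2020.
Calloway filed on June 25, 2020, after the April 10, 2020 deadline, so the action is time-barred.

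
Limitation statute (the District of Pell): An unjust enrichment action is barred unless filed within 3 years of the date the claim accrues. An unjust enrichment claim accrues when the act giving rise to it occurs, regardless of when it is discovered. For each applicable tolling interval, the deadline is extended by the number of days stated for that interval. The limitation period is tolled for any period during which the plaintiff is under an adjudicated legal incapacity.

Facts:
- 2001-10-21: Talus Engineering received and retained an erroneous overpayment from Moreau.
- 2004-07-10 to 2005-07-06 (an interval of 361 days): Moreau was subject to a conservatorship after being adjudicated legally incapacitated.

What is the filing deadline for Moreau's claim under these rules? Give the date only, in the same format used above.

2005-10-17

The limitation period began to run on 2001-10-21.
Adding the 3 years base period to 2001-10-21 gives a deadline of 2004-10-21, before any tolling.
The period was tolled for 361 days by the plaintiff's legal incapacity (2004-07-10 to 2005-07-06), pushing the deadline to 2005-10-17.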